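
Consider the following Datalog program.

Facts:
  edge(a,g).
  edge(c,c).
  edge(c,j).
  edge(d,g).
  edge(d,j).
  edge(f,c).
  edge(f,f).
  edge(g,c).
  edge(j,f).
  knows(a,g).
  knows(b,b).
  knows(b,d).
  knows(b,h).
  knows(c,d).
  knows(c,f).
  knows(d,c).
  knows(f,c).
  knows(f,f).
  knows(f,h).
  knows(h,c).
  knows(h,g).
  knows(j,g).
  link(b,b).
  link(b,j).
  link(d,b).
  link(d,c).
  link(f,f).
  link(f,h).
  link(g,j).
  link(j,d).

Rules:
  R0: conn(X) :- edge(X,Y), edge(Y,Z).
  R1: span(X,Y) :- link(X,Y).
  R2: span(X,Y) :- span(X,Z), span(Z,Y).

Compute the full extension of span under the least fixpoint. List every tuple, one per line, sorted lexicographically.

round 1: derive span(b,b) via R1 from link(b,b)
round 1: derive span(b,j) via R1 from link(b,j)
round 1: derive span(d,b) via R1 from link(d,b)
round 1: derive span(d,c) via R1 from link(d,c)
round 1: derive span(f,f) via R1 from link(f,f)
round 1: derive span(f,h) via R1 from link(f,h)
round 1: derive span(g,j) via R1 from link(g,j)
round 1: derive span(j,d) via R1 from link(j,d)
round 2: derive span(b,d) via R2 from span(b,j), span(j,d)
round 2: derive span(d,j) via R2 from span(d,b), span(b,j)
round 2: derive span(g,d) via R2 from span(g,j), span(j,d)
round 2: derive span(j,b) via R2 from span(j,d), span(d,b)
round 2: derive span(j,c) via R2 from span(j,d), span(d,c)
round 3: derive span(b,c) via R2 from span(b,d), span(d,c)
round 3: derive span(d,d) via R2 from span(d,b), span(b,d)
round 3: derive span(g,b) via R2 from span(g,d), span(d,b)
round 3: derive span(g,c) via R2 from span(g,d), span(d,c)
round 3: derive span(j,j) via R2 from span(j,b), span(b,j)

span(b,b)
span(b,c)
span(b,d)
span(b,j)
span(d,b)
span(d,c)
span(d,d)
span(d,j)
span(f,f)
span(f,h)
span(g,b)
span(g,c)
span(g,d)
span(g,j)
span(j,b)
span(j,c)
span(j,d)
span(j,j)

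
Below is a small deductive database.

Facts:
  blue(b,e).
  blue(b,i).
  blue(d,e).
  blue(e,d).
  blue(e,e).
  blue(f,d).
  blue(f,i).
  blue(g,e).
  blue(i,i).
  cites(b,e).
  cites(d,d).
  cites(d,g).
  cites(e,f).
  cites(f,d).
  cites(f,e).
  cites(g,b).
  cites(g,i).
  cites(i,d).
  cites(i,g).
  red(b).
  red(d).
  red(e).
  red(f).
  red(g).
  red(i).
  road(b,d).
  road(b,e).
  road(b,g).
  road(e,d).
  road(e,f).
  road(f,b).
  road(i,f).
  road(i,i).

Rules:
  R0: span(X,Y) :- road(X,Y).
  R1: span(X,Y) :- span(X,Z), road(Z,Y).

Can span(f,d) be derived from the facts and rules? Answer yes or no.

round 1: derive span(b,d) via R0 from road(b,d)
round 1: derive span(b,e) via R0 from road(b,e)
round 1: derive span(b,g) via R0 from road(b,g)
round 1: derive span(e,d) via R0 from road(e,d)
round 1: derive span(e,f) via R0 from road(e,f)
round 1: derive span(f,b) via R0 from road(f,b)
round 1: derive span(i,f) via R0 from road(i,f)
round 1: derive span(i,i) via R0 from road(i,i)
round 2: derive span(b,f) via R1 from span(b,e), road(e,f)
round 2: derive span(e,b) via R1 from span(e,f), road(f,b)
round 2: derive span(f,d) via R1 from span(f,b), road(b,d)
round 2: derive span(f,e) via R1 from span(f,b), road(b,e)
round 2: derive span(f,g) via R1 from span(f,b), road(b,g)
round 2: derive span(i,b) via R1 from span(i,f), road(f,b)
round 3: derive span(b,b) via R1 from span(b,f), road(f,b)
round 3: derive span(e,e) via R1 from span(e,b), road(b,e)
round 3: derive span(e,g) via R1 from span(e,b), road(b,g)
round 3: derive span(f,f) via R1 from span(f,e), road(e,f)
round 3: derive span(i,d) via R1 from span(i,b), road(b,d)
round 3: derive span(i,e) via R1 from span(i,b), road(b,e)
round 3: derive span(i,g) via R1 from span(i,b), road(b,g)

yes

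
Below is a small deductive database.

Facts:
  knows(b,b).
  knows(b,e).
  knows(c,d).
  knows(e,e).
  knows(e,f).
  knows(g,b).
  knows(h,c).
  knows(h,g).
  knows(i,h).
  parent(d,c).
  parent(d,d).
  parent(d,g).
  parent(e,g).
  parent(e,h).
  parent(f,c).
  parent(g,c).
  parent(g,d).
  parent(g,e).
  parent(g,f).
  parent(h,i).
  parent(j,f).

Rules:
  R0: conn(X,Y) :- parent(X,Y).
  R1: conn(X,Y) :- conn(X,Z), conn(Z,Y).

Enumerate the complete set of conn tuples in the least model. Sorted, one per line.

round 1: derive conn(d,c) via R0 from parent(d,c)
round 1: derive conn(d,d) via R0 from parent(d,d)
round 1: derive conn(d,g) via R0 from parent(d,g)
round 1: derive conn(e,g) via R0 from parent(e,g)
round 1: derive conn(e,h) via R0 from parent(e,h)
round 1: derive conn(f,c) via R0 from parent(f,c)
round 1: derive conn(g,c) via R0 from parent(g,c)
round 1: derive conn(g,d) via R0 from parent(g,d)
round 1: derive conn(g,e) via R0 from parent(g,e)
round 1: derive conn(g,f) via R0 from parent(g,f)
round 1: derive conn(h,i) via R0 from parent(h,i)
round 1: derive conn(j,f) via R0 from parent(j,f)
round 2: derive conn(d,e) via R1 from conn(d,g), conn(g,e)
round 2: derive conn(d,f) via R1 from conn(d,g), conn(g,f)
round 2: derive conn(e,c) via R1 from conn(e,g), conn(g,c)
round 2: derive conn(e,d) via R1 from conn(e,g), conn(g,d)
round 2: derive conn(e,e) via R1 from conn(e,g), conn(g,e)
round 2: derive conn(e,f) via R1 from conn(e,g), conn(g,f)
round 2: derive conn(e,i) via R1 from conn(e,h), conn(h,i)
round 2: derive conn(g,g) via R1 from conn(g,d), conn(d,g)
round 2: derive conn(g,h) via R1 from conn(g,e), conn(e,h)
round 2: derive conn(j,c) via R1 from conn(j,f), conn(f,c)
round 3: derive conn(d,h) via R1 from conn(d,e), conn(e,h)
round 3: derive conn(d,i) via R1 from conn(d,e), conn(e,i)
round 3: derive conn(g,i) via R1 from conn(g,e), conn(e,i)

conn(d,c)
conn(d,d)
conn(d,e)
conn(d,f)
conn(d,g)
conn(d,h)
conn(d,i)
conn(e,c)
conn(e,d)
conn(e,e)
conn(e,f)
conn(e,g)
conn(e,h)
conn(e,i)
conn(f,c)
conn(g,c)
conn(g,d)
conn(g,e)
conn(g,f)
conn(g,g)
conn(g,h)
conn(g,i)
conn(h,i)
conn(j,c)
conn(j,f)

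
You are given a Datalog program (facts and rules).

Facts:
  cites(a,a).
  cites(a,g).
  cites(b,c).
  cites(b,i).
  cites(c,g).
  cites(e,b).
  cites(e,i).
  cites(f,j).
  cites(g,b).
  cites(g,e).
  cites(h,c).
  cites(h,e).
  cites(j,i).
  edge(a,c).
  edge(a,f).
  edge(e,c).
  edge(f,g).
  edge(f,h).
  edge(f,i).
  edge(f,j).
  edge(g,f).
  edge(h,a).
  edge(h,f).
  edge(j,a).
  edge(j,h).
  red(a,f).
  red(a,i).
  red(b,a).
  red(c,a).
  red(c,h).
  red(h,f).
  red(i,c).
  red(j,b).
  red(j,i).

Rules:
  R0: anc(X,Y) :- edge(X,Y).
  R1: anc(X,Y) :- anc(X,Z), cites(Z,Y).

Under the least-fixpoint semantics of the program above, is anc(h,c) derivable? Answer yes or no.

yes

round 1: derive anc(a,c) via R0 from edge(a,c)
round 1: derive anc(a,f) via R0 from edge(a,f)
round 1: derive anc(e,c) via R0 from edge(e,c)
round 1: derive anc(f,g) via R0 from edge(f,g)
round 1: derive anc(f,h) via R0 from edge(f,h)
round 1: derive anc(f,i) via R0 from edge(f,i)
round 1: derive anc(f,j) via R0 from edge(f,j)
round 1: derive anc(g,f) via R0 from edge(g,f)
round 1: derive anc(h,a) via R0 from edge(h,a)
round 1: derive anc(h,f) via R0 from edge(h,f)
round 1: derive anc(j,a) via R0 from edge(j,a)
round 1: derive anc(j,h) via R0 from edge(j,h)
round 2: derive anc(a,g) via R1 from anc(a,c), cites(c,g)
round 2: derive anc(a,j) via R1 from anc(a,f), cites(f,j)
round 2: derive anc(e,g) via R1 from anc(e,c), cites(c,g)
round 2: derive anc(f,b) via R1 from anc(f,g), cites(g,b)
round 2: derive anc(f,c) via R1 from anc(f,h), cites(h,c)
round 2: derive anc(f,e) via R1 from anc(f,g), cites(g,e)
round 2: derive anc(g,j) via R1 from anc(g,f), cites(f,j)
round 2: derive anc(h,g) via R1 from anc(h,a), cites(a,g)
round 2: derive anc(h,j) via R1 from anc(h,f), cites(f,j)
round 2: derive anc(j,c) via R1 from anc(j,h), cites(h,c)
round 2: derive anc(j,e) via R1 from anc(j,h), cites(h,e)
round 2: derive anc(j,g) via R1 from anc(j,a), cites(a,g)
round 3: derive anc(a,b) via R1 from anc(a,g), cites(g,b)
round 3: derive anc(a,e) via R1 from anc(a,g), cites(g,e)
round 3: derive anc(a,i) via R1 from anc(a,j), cites(j,i)
round 3: derive anc(e,b) via R1 from anc(e,g), cites(g,b)
round 3: derive anc(e,e) via R1 from anc(e,g), cites(g,e)
round 3: derive anc(g,i) via R1 from anc(g,j), cites(j,i)
round 3: derive anc(h,b) via R1 from anc(h,g), cites(g,b)
round 3: derive anc(h,e) via R1 from anc(h,g), cites(g,e)
round 3: derive anc(h,i) via R1 from anc(h,j), cites(j,i)
round 3: derive anc(j,b) via R1 from anc(j,e), cites(e,b)
round 3: derive anc(j,i) via R1 from anc(j,e), cites(e,i)
round 4: derive anc(e,i) via R1 from anc(e,b), cites(b,i)
round 4: derive anc(h,c) via R1 from anc(h,b), cites(b,c)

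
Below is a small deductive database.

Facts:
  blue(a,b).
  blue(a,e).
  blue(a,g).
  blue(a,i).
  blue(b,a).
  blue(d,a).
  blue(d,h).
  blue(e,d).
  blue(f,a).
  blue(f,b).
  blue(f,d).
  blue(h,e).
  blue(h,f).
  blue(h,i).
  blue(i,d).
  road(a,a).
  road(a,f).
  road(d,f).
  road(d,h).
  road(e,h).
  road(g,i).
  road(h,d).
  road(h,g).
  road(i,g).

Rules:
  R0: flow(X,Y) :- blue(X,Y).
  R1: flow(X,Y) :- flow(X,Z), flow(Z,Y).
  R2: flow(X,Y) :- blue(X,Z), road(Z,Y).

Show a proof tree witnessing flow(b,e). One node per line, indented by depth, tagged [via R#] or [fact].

flow(b,e)  [via R1]
  flow(b,a)  [via R0]
    blue(b,a)  [fact]
  flow(a,e)  [via R0]
    blue(a,e)  [fact]

round 1: derive flow(a,b) via R0 from blue(a,b)
round 1: derive flow(a,e) via R0 from blue(a,e)
round 1: derive flow(a,g) via R0 from blue(a,g)
round 1: derive flow(a,i) via R0 from blue(a,i)
round 1: derive flow(b,a) via R0 from blue(b,a)
round 1: derive flow(d,a) via R0 from blue(d,a)
round 1: derive flow(d,h) via R0 from blue(d,h)
round 1: derive flow(e,d) via R0 from blue(e,d)
round 1: derive flow(f,a) via R0 from blue(f,a)
round 1: derive flow(f,b) via R0 from blue(f,b)
round 1: derive flow(f,d) via R0 from blue(f,d)
round 1: derive flow(h,e) via R0 from blue(h,e)
round 1: derive flow(h,f) via R0 from blue(h,f)
round 1: derive flow(h,i) via R0 from blue(h,i)
round 1: derive flow(i,d) via R0 from blue(i,d)
round 1: derive flow(a,h) via R2 from blue(a,e), road(e,h)
round 1: derive flow(b,f) via R2 from blue(b,a), road(a,f)
round 1: derive flow(d,d) via R2 from blue(d,h), road(h,d)
round 1: derive flow(d,f) via R2 from blue(d,a), road(a,f)
round 1: derive flow(d,g) via R2 from blue(d,h), road(h,g)
round 1: derive flow(e,f) via R2 from blue(e,d), road(d,f)
round 1: derive flow(e,h) via R2 from blue(e,d), road(d,h)
round 1: derive flow(f,f) via R2 from blue(f,a), road(a,f)
round 1: derive flow(f,h) via R2 from blue(f,d), road(d,h)
round 1: derive flow(h,g) via R2 from blue(h,i), road(i,g)
round 1: derive flow(h,h) via R2 from blue(h,e), road(e,h)
round 1: derive flow(i,f) via R2 from blue(i,d), road(d,f)
round 1: derive flow(i,h) via R2 from blue(i,d), road(d,h)
round 2: derive flow(a,a) via R1 from flow(a,b), flow(b,a)
round 2: derive flow(a,d) via R1 from flow(a,e), flow(e,d)
round 2: derive flow(a,f) via R1 from flow(a,b), flow(b,f)
round 2: derive flow(b,b) via R1 from flow(b,a), flow(a,b)
round 2: derive flow(b,d) via R1 from flow(b,f), flow(f,d)
round 2: derive flow(b,e) via R1 from flow(b,a), flow(a,e)
round 2: derive flow(b,g) via R1 from flow(b,a), flow(a,g)
round 2: derive flow(b,h) via R1 from flow(b,a), flow(a,h)
round 2: derive flow(b,i) via R1 from flow(b,a), flow(a,i)
round 2: derive flow(d,b) via R1 from flow(d,a), flow(a,b)
round 2: derive flow(d,e) via R1 from flow(d,a), flow(a,e)
round 2: derive flow(d,i) via R1 from flow(d,a), flow(a,i)
round 2: derive flow(e,a) via R1 from flow(e,d), flow(d,a)
round 2: derive flow(e,b) via R1 from flow(e,f), flow(f,b)
round 2: derive flow(e,e) via R1 from flow(e,h), flow(h,e)
round 2: derive flow(e,g) via R1 from flow(e,d), flow(d,g)
round 2: derive flow(e,i) via R1 from flow(e,h), flow(h,i)
round 2: derive flow(f,e) via R1 from flow(f,a), flow(a,e)
round 2: derive flow(f,g) via R1 from flow(f,a), flow(a,g)
round 2: derive flow(f,i) via R1 from flow(f,a), flow(a,i)
round 2: derive flow(h,a) via R1 from flow(h,f), flow(f,a)
round 2: derive flow(h,b) via R1 from flow(h,f), flow(f,b)
round 2: derive flow(h,d) via R1 from flow(h,e), flow(e,d)
round 2: derive flow(i,a) via R1 from flow(i,d), flow(d,a)
round 2: derive flow(i,b) via R1 from flow(i,f), flow(f,b)
round 2: derive flow(i,e) via R1 from flow(i,h), flow(h,e)
round 2: derive flow(i,g) via R1 from flow(i,d), flow(d,g)
round 2: derive flow(i,i) via R1 from flow(i,h), flow(h,i)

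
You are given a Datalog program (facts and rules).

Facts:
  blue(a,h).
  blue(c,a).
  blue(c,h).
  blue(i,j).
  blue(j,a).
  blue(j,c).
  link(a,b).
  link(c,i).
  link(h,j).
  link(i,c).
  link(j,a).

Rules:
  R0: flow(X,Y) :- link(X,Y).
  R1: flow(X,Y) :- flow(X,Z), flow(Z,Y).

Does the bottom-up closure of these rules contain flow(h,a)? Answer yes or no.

yes

round 1: derive flow(a,b) via R0 from link(a,b)
round 1: derive flow(c,i) via R0 from link(c,i)
round 1: derive flow(h,j) via R0 from link(h,j)
round 1: derive flow(i,c) via R0 from link(i,c)
round 1: derive flow(j,a) via R0 from link(j,a)
round 2: derive flow(c,c) via R1 from flow(c,i), flow(i,c)
round 2: derive flow(h,a) via R1 from flow(h,j), flow(j,a)
round 2: derive flow(i,i) via R1 from flow(i,c), flow(c,i)
round 2: derive flow(j,b) via R1 from flow(j,a), flow(a,b)
round 3: derive flow(h,b) via R1 from flow(h,a), flow(a,b)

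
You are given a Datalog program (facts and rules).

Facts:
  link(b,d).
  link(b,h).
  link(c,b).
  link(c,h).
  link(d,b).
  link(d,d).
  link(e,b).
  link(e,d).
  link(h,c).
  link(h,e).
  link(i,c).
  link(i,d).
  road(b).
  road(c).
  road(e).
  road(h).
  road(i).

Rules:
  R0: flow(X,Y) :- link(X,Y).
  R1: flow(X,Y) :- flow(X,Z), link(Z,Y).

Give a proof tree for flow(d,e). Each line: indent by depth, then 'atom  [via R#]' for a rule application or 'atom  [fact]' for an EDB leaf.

round 1: derive flow(b,d) via R0 from link(b,d)
round 1: derive flow(b,h) via R0 from link(b,h)
round 1: derive flow(c,b) via R0 from link(c,b)
round 1: derive flow(c,h) via R0 from link(c,h)
round 1: derive flow(d,b) via R0 from link(d,b)
round 1: derive flow(d,d) via R0 from link(d,d)
round 1: derive flow(e,b) via R0 from link(e,b)
round 1: derive flow(e,d) via R0 from link(e,d)
round 1: derive flow(h,c) via R0 from link(h,c)
round 1: derive flow(h,e) via R0 from link(h,e)
round 1: derive flow(i,c) via R0 from link(i,c)
round 1: derive flow(i,d) via R0 from link(i,d)
round 2: derive flow(b,b) via R1 from flow(b,d), link(d,b)
round 2: derive flow(b,c) via R1 from flow(b,h), link(h,c)
round 2: derive flow(b,e) via R1 from flow(b,h), link(h,e)
round 2: derive flow(c,c) via R1 from flow(c,h), link(h,c)
round 2: derive flow(c,d) via R1 from flow(c,b), link(b,d)
round 2: derive flow(c,e) via R1 from flow(c,h), link(h,e)
round 2: derive flow(d,h) via R1 from flow(d,b), link(b,h)
round 2: derive flow(e,h) via R1 from flow(e,b), link(b,h)
round 2: derive flow(h,b) via R1 from flow(h,c), link(c,b)
round 2: derive flow(h,d) via R1 from flow(h,e), link(e,d)
round 2: derive flow(h,h) via R1 from flow(h,c), link(c,h)
round 2: derive flow(i,b) via R1 from flow(i,c), link(c,b)
round 2: derive flow(i,h) via R1 from flow(i,c), link(c,h)
round 3: derive flow(d,c) via R1 from flow(d,h), link(h,c)
round 3: derive flow(d,e) via R1 from flow(d,h), link(h,e)
round 3: derive flow(e,c) via R1 from flow(e,h), link(h,c)
round 3: derive flow(e,e) via R1 from flow(e,h), link(h,e)
round 3: derive flow(i,e) via R1 from flow(i,h), link(h,e)

flow(d,e)  [via R1]
  flow(d,h)  [via R1]
    flow(d,b)  [via R0]
      link(d,b)  [fact]
    link(b,h)  [fact]
  link(h,e)  [fact]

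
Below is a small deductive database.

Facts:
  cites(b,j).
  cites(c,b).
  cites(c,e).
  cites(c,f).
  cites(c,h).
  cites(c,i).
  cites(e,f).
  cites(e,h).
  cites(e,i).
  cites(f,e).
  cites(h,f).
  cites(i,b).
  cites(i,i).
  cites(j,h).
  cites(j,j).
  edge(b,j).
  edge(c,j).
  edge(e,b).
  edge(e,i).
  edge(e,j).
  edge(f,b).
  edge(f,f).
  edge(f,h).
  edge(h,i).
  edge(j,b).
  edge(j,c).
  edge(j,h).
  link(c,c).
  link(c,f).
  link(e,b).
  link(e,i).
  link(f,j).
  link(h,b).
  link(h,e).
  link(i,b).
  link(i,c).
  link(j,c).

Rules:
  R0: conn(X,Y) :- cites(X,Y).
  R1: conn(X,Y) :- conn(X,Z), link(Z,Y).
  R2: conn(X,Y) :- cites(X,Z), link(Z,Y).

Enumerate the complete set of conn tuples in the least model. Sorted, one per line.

round 1: derive conn(b,j) via R0 from cites(b,j)
round 1: derive conn(c,b) via R0 from cites(c,b)
round 1: derive conn(c,e) via R0 from cites(c,e)
round 1: derive conn(c,f) via R0 from cites(c,f)
round 1: derive conn(c,h) via R0 from cites(c,h)
round 1: derive conn(c,i) via R0 from cites(c,i)
round 1: derive conn(e,f) via R0 from cites(e,f)
round 1: derive conn(e,h) via R0 from cites(e,h)
round 1: derive conn(e,i) via R0 from cites(e,i)
round 1: derive conn(f,e) via R0 from cites(f,e)
round 1: derive conn(h,f) via R0 from cites(h,f)
round 1: derive conn(i,b) via R0 from cites(i,b)
round 1: derive conn(i,i) via R0 from cites(i,i)
round 1: derive conn(j,h) via R0 from cites(j,h)
round 1: derive conn(j,j) via R0 from cites(j,j)
round 1: derive conn(b,c) via R2 from cites(b,j), link(j,c)
round 1: derive conn(c,c) via R2 from cites(c,i), link(i,c)
round 1: derive conn(c,j) via R2 from cites(c,f), link(f,j)
round 1: derive conn(e,b) via R2 from cites(e,h), link(h,b)
round 1: derive conn(e,c) via R2 from cites(e,i), link(i,c)
round 1: derive conn(e,e) via R2 from cites(e,h), link(h,e)
round 1: derive conn(e,j) via R2 from cites(e,f), link(f,j)
round 1: derive conn(f,b) via R2 from cites(f,e), link(e,b)
round 1: derive conn(f,i) via R2 from cites(f,e), link(e,i)
round 1: derive conn(h,j) via R2 from cites(h,f), link(f,j)
round 1: derive conn(i,c) via R2 from cites(i,i), link(i,c)
round 1: derive conn(j,b) via R2 from cites(j,h), link(h,b)
round 1: derive conn(j,c) via R2 from cites(j,j), link(j,c)
round 1: derive conn(j,e) via R2 from cites(j,h), link(h,e)
round 2: derive conn(b,f) via R1 from conn(b,c), link(c,f)
round 2: derive conn(f,c) via R1 from conn(f,i), link(i,c)
round 2: derive conn(h,c) via R1 from conn(h,j), link(j,c)
round 2: derive conn(i,f) via R1 from conn(i,c), link(c,f)
round 2: derive conn(j,f) via R1 from conn(j,c), link(c,f)
round 2: derive conn(j,i) via R1 from conn(j,e), link(e,i)
round 3: derive conn(f,f) via R1 from conn(f,c), link(c,f)
round 3: derive conn(i,j) via R1 from conn(i,f), link(f,j)
round 4: derive conn(f,j) via R1 from conn(f,f), link(f,j)

conn(b,c)
conn(b,f)
conn(b,j)
conn(c,b)
conn(c,c)
conn(c,e)
conn(c,f)
conn(c,h)
conn(c,i)
conn(c,j)
conn(e,b)
conn(e,c)
conn(e,e)
conn(e,f)
conn(e,h)
conn(e,i)
conn(e,j)
conn(f,b)
conn(f,c)
conn(f,e)
conn(f,f)
conn(f,i)
conn(f,j)
conn(h,c)
conn(h,f)
conn(h,j)
conn(i,b)
conn(i,c)
conn(i,f)
conn(i,i)
conn(i,j)
conn(j,b)
conn(j,c)
conn(j,e)
conn(j,f)
conn(j,h)
conn(j,i)
conn(j,j)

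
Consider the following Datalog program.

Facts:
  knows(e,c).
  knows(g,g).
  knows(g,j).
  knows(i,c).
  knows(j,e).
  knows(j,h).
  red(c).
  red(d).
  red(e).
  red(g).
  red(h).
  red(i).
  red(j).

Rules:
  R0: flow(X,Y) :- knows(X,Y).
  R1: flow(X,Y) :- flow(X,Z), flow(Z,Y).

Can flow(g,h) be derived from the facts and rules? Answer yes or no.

round 1: derive flow(e,c) via R0 from knows(e,c)
round 1: derive flow(g,g) via R0 from knows(g,g)
round 1: derive flow(g,j) via R0 from knows(g,j)
round 1: derive flow(i,c) via R0 from knows(i,c)
round 1: derive flow(j,e) via R0 from knows(j,e)
round 1: derive flow(j,h) via R0 from knows(j,h)
round 2: derive flow(g,e) via R1 from flow(g,j), flow(j,e)
round 2: derive flow(g,h) via R1 from flow(g,j), flow(j,h)
round 2: derive flow(j,c) via R1 from flow(j,e), flow(e,c)
round 3: derive flow(g,c) via R1 from flow(g,e), flow(e,c)

yes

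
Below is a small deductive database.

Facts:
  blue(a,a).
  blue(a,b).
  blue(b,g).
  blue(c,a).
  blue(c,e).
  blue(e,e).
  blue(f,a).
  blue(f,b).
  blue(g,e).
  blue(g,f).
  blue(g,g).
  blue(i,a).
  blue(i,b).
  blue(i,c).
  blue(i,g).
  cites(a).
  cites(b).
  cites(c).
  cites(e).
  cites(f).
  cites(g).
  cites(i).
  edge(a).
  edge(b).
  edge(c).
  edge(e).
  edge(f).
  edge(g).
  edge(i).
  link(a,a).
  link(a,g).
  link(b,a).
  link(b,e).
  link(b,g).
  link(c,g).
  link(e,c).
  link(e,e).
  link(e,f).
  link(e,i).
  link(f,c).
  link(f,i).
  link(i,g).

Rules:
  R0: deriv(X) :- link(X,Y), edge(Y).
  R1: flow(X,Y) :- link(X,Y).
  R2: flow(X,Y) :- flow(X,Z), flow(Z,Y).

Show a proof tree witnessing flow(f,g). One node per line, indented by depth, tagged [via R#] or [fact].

round 1: derive flow(a,a) via R1 from link(a,a)
round 1: derive flow(a,g) via R1 from link(a,g)
round 1: derive flow(b,a) via R1 from link(b,a)
round 1: derive flow(b,e) via R1 from link(b,e)
round 1: derive flow(b,g) via R1 from link(b,g)
round 1: derive flow(c,g) via R1 from link(c,g)
round 1: derive flow(e,c) via R1 from link(e,c)
round 1: derive flow(e,e) via R1 from link(e,e)
round 1: derive flow(e,f) via R1 from link(e,f)
round 1: derive flow(e,i) via R1 from link(e,i)
round 1: derive flow(f,c) via R1 from link(f,c)
round 1: derive flow(f,i) via R1 from link(f,i)
round 1: derive flow(i,g) via R1 from link(i,g)
round 2: derive flow(b,c) via R2 from flow(b,e), flow(e,c)
round 2: derive flow(b,f) via R2 from flow(b,e), flow(e,f)
round 2: derive flow(b,i) via R2 from flow(b,e), flow(e,i)
round 2: derive flow(e,g) via R2 from flow(e,c), flow(c,g)
round 2: derive flow(f,g) via R2 from flow(f,c), flow(c,g)

flow(f,g)  [via R2]
  flow(f,c)  [via R1]
    link(f,c)  [fact]
  flow(c,g)  [via R1]
    link(c,g)  [fact]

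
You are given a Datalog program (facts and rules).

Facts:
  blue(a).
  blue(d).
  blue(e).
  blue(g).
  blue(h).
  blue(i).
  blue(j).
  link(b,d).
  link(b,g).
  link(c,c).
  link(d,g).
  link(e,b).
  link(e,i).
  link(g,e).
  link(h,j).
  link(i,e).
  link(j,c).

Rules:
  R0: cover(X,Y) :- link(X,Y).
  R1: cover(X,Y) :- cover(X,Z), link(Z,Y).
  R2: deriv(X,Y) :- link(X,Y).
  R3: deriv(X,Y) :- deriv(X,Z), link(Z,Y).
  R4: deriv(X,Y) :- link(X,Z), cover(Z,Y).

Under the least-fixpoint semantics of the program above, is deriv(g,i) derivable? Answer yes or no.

yes

round 1: derive cover(b,d) via R0 from link(b,d)
round 1: derive cover(b,g) via R0 from link(b,g)
round 1: derive cover(c,c) via R0 from link(c,c)
round 1: derive cover(d,g) via R0 from link(d,g)
round 1: derive cover(e,b) via R0 from link(e,b)
round 1: derive cover(e,i) via R0 from link(e,i)
round 1: derive cover(g,e) via R0 from link(g,e)
round 1: derive cover(h,j) via R0 from link(h,j)
round 1: derive cover(i,e) via R0 from link(i,e)
round 1: derive cover(j,c) via R0 from link(j,c)
round 1: derive deriv(b,d) via R2 from link(b,d)
round 1: derive deriv(b,g) via R2 from link(b,g)
round 1: derive deriv(c,c) via R2 from link(c,c)
round 1: derive deriv(d,g) via R2 from link(d,g)
round 1: derive deriv(e,b) via R2 from link(e,b)
round 1: derive deriv(e,i) via R2 from link(e,i)
round 1: derive deriv(g,e) via R2 from link(g,e)
round 1: derive deriv(h,j) via R2 from link(h,j)
round 1: derive deriv(i,e) via R2 from link(i,e)
round 1: derive deriv(j,c) via R2 from link(j,c)
round 2: derive cover(b,e) via R1 from cover(b,g), link(g,e)
round 2: derive cover(d,e) via R1 from cover(d,g), link(g,e)
round 2: derive cover(e,d) via R1 from cover(e,b), link(b,d)
round 2: derive cover(e,e) via R1 from cover(e,i), link(i,e)
round 2: derive cover(e,g) via R1 from cover(e,b), link(b,g)
round 2: derive cover(g,b) via R1 from cover(g,e), link(e,b)
round 2: derive cover(g,i) via R1 from cover(g,e), link(e,i)
round 2: derive cover(h,c) via R1 from cover(h,j), link(j,c)
round 2: derive cover(i,b) via R1 from cover(i,e), link(e,b)
round 2: derive cover(i,i) via R1 from cover(i,e), link(e,i)
round 2: derive deriv(b,e) via R3 from deriv(b,g), link(g,e)
round 2: derive deriv(d,e) via R3 from deriv(d,g), link(g,e)
round 2: derive deriv(e,d) via R3 from deriv(e,b), link(b,d)
round 2: derive deriv(e,e) via R3 from deriv(e,i), link(i,e)
round 2: derive deriv(e,g) via R3 from deriv(e,b), link(b,g)
round 2: derive deriv(g,b) via R3 from deriv(g,e), link(e,b)
round 2: derive deriv(g,i) via R3 from deriv(g,e), link(e,i)
round 2: derive deriv(h,c) via R3 from deriv(h,j), link(j,c)
round 2: derive deriv(i,b) via R3 from deriv(i,e), link(e,b)
round 2: derive deriv(i,i) via R3 from deriv(i,e), link(e,i)
round 3: derive cover(b,b) via R1 from cover(b,e), link(e,b)
round 3: derive cover(b,i) via R1 from cover(b,e), link(e,i)
round 3: derive cover(d,b) via R1 from cover(d,e), link(e,b)
round 3: derive cover(d,i) via R1 from cover(d,e), link(e,i)
round 3: derive cover(g,d) via R1 from cover(g,b), link(b,d)
round 3: derive cover(g,g) via R1 from cover(g,b), link(b,g)
round 3: derive cover(i,d) via R1 from cover(i,b), link(b,d)
round 3: derive cover(i,g) via R1 from cover(i,b), link(b,g)
round 3: derive deriv(b,b) via R3 from deriv(b,e), link(e,b)
round 3: derive deriv(b,i) via R3 from deriv(b,e), link(e,i)
round 3: derive deriv(d,b) via R3 from deriv(d,e), link(e,b)
round 3: derive deriv(d,i) via R3 from deriv(d,e), link(e,i)
round 3: derive deriv(g,d) via R3 from deriv(g,b), link(b,d)
round 3: derive deriv(g,g) via R3 from deriv(g,b), link(b,g)
round 3: derive deriv(i,d) via R3 from deriv(i,b), link(b,d)
round 3: derive deriv(i,g) via R3 from deriv(i,b), link(b,g)
round 4: derive cover(d,d) via R1 from cover(d,b), link(b,d)
round 4: derive deriv(d,d) via R3 from deriv(d,b), link(b,d)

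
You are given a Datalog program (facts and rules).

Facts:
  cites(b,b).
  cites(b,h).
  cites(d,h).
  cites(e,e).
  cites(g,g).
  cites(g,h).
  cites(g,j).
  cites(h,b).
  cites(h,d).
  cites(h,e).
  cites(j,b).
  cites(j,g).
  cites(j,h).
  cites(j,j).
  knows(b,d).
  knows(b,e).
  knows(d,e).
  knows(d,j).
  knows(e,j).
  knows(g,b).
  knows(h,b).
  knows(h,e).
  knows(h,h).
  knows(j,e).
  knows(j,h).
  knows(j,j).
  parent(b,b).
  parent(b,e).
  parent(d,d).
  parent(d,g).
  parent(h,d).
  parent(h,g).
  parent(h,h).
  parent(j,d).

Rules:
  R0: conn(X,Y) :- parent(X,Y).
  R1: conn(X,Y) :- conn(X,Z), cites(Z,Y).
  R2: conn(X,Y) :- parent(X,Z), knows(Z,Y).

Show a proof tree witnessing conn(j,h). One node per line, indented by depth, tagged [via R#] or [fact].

round 1: derive conn(b,b) via R0 from parent(b,b)
round 1: derive conn(b,e) via R0 from parent(b,e)
round 1: derive conn(d,d) via R0 from parent(d,d)
round 1: derive conn(d,g) via R0 from parent(d,g)
round 1: derive conn(h,d) via R0 from parent(h,d)
round 1: derive conn(h,g) via R0 from parent(h,g)
round 1: derive conn(h,h) via R0 from parent(h,h)
round 1: derive conn(j,d) via R0 from parent(j,d)
round 1: derive conn(b,d) via R2 from parent(b,b), knows(b,d)
round 1: derive conn(b,j) via R2 from parent(b,e), knows(e,j)
round 1: derive conn(d,b) via R2 from parent(d,g), knows(g,b)
round 1: derive conn(d,e) via R2 from parent(d,d), knows(d,e)
round 1: derive conn(d,j) via R2 from parent(d,d), knows(d,j)
round 1: derive conn(h,b) via R2 from parent(h,g), knows(g,b)
round 1: derive conn(h,e) via R2 from parent(h,d), knows(d,e)
round 1: derive conn(h,j) via R2 from parent(h,d), knows(d,j)
round 1: derive conn(j,e) via R2 from parent(j,d), knows(d,e)
round 1: derive conn(j,j) via R2 from parent(j,d), knows(d,j)
round 2: derive conn(b,g) via R1 from conn(b,j), cites(j,g)
round 2: derive conn(b,h) via R1 from conn(b,b), cites(b,h)
round 2: derive conn(d,h) via R1 from conn(d,b), cites(b,h)
round 2: derive conn(j,b) via R1 from conn(j,j), cites(j,b)
round 2: derive conn(j,g) via R1 from conn(j,j), cites(j,g)
round 2: derive conn(j,h) via R1 from conn(j,d), cites(d,h)

conn(j,h)  [via R1]
  conn(j,d)  [via R0]
    parent(j,d)  [fact]
  cites(d,h)  [fact]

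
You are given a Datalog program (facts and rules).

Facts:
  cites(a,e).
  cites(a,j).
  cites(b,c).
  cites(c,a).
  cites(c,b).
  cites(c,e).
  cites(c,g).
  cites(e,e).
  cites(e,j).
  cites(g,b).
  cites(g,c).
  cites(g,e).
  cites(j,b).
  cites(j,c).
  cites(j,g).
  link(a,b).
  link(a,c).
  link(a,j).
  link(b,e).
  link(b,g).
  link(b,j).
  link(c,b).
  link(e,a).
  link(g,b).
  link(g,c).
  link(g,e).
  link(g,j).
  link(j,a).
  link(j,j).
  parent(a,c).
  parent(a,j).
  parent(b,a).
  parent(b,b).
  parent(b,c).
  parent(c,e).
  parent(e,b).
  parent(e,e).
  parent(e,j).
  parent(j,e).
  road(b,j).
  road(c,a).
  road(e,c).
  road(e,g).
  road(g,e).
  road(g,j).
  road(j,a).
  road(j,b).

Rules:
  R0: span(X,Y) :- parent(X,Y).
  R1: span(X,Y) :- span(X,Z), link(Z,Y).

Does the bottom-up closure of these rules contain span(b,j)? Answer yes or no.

round 1: derive span(a,c) via R0 from parent(a,c)
round 1: derive span(a,j) via R0 from parent(a,j)
round 1: derive span(b,a) via R0 from parent(b,a)
round 1: derive span(b,b) via R0 from parent(b,b)
round 1: derive span(b,c) via R0 from parent(b,c)
round 1: derive span(c,e) via R0 from parent(c,e)
round 1: derive span(e,b) via R0 from parent(e,b)
round 1: derive span(e,e) via R0 from parent(e,e)
round 1: derive span(e,j) via R0 from parent(e,j)
round 1: derive span(j,e) via R0 from parent(j,e)
round 2: derive span(a,a) via R1 from span(a,j), link(j,a)
round 2: derive span(a,b) via R1 from span(a,c), link(c,b)
round 2: derive span(b,e) via R1 from span(b,b), link(b,e)
round 2: derive span(b,g) via R1 from span(b,b), link(b,g)
round 2: derive span(b,j) via R1 from span(b,a), link(a,j)
round 2: derive span(c,a) via R1 from span(c,e), link(e,a)
round 2: derive span(e,a) via R1 from span(e,e), link(e,a)
round 2: derive span(e,g) via R1 from span(e,b), link(b,g)
round 2: derive span(j,a) via R1 from span(j,e), link(e,a)
round 3: derive span(a,e) via R1 from span(a,b), link(b,e)
round 3: derive span(a,g) via R1 from span(a,b), link(b,g)
round 3: derive span(c,b) via R1 from span(c,a), link(a,b)
round 3: derive span(c,c) via R1 from span(c,a), link(a,c)
round 3: derive span(c,j) via R1 from span(c,a), link(a,j)
round 3: derive span(e,c) via R1 from span(e,a), link(a,c)
round 3: derive span(j,b) via R1 from span(j,a), link(a,b)
round 3: derive span(j,c) via R1 from span(j,a), link(a,c)
round 3: derive span(j,j) via R1 from span(j,a), link(a,j)
round 4: derive span(c,g) via R1 from span(c,b), link(b,g)
round 4: derive span(j,g) via R1 from span(j,b), link(b,g)

yes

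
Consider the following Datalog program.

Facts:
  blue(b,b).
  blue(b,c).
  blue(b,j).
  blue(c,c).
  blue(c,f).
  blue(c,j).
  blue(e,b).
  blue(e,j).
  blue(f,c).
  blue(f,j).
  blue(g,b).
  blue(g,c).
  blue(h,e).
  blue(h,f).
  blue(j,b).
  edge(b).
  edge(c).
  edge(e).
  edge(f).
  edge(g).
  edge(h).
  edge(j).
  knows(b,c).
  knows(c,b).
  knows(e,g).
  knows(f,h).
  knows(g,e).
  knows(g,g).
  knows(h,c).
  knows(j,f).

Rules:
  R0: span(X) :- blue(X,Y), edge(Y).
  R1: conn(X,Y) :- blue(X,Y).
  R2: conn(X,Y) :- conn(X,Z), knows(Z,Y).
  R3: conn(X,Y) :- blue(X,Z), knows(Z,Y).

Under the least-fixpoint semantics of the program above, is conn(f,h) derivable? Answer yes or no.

yes

round 1: derive conn(b,b) via R1 from blue(b,b)
round 1: derive conn(b,c) via R1 from blue(b,c)
round 1: derive conn(b,j) via R1 from blue(b,j)
round 1: derive conn(c,c) via R1 from blue(c,c)
round 1: derive conn(c,f) via R1 from blue(c,f)
round 1: derive conn(c,j) via R1 from blue(c,j)
round 1: derive conn(e,b) via R1 from blue(e,b)
round 1: derive conn(e,j) via R1 from blue(e,j)
round 1: derive conn(f,c) via R1 from blue(f,c)
round 1: derive conn(f,j) via R1 from blue(f,j)
round 1: derive conn(g,b) via R1 from blue(g,b)
round 1: derive conn(g,c) via R1 from blue(g,c)
round 1: derive conn(h,e) via R1 from blue(h,e)
round 1: derive conn(h,f) via R1 from blue(h,f)
round 1: derive conn(j,b) via R1 from blue(j,b)
round 1: derive conn(b,f) via R3 from blue(b,j), knows(j,f)
round 1: derive conn(c,b) via R3 from blue(c,c), knows(c,b)
round 1: derive conn(c,h) via R3 from blue(c,f), knows(f,h)
round 1: derive conn(e,c) via R3 from blue(e,b), knows(b,c)
round 1: derive conn(e,f) via R3 from blue(e,j), knows(j,f)
round 1: derive conn(f,b) via R3 from blue(f,c), knows(c,b)
round 1: derive conn(f,f) via R3 from blue(f,j), knows(j,f)
round 1: derive conn(h,g) via R3 from blue(h,e), knows(e,g)
round 1: derive conn(h,h) via R3 from blue(h,f), knows(f,h)
round 1: derive conn(j,c) via R3 from blue(j,b), knows(b,c)
round 2: derive conn(b,h) via R2 from conn(b,f), knows(f,h)
round 2: derive conn(e,h) via R2 from conn(e,f), knows(f,h)
round 2: derive conn(f,h) via R2 from conn(f,f), knows(f,h)
round 2: derive conn(h,c) via R2 from conn(h,h), knows(h,c)
round 3: derive conn(h,b) via R2 from conn(h,c), knows(c,b)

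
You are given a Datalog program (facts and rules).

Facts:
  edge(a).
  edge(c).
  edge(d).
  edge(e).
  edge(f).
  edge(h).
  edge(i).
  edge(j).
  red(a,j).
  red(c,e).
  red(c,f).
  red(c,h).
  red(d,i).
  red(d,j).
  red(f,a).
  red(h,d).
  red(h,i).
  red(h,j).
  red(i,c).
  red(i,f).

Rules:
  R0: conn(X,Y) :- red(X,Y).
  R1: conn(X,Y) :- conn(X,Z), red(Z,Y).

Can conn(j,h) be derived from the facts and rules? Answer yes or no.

no

round 1: derive conn(a,j) via R0 from red(a,j)
round 1: derive conn(c,e) via R0 from red(c,e)
round 1: derive conn(c,f) via R0 from red(c,f)
round 1: derive conn(c,h) via R0 from red(c,h)
round 1: derive conn(d,i) via R0 from red(d,i)
round 1: derive conn(d,j) via R0 from red(d,j)
round 1: derive conn(f,a) via R0 from red(f,a)
round 1: derive conn(h,d) via R0 from red(h,d)
round 1: derive conn(h,i) via R0 from red(h,i)
round 1: derive conn(h,j) via R0 from red(h,j)
round 1: derive conn(i,c) via R0 from red(i,c)
round 1: derive conn(i,f) via R0 from red(i,f)
round 2: derive conn(c,a) via R1 from conn(c,f), red(f,a)
round 2: derive conn(c,d) via R1 from conn(c,h), red(h,d)
round 2: derive conn(c,i) via R1 from conn(c,h), red(h,i)
round 2: derive conn(c,j) via R1 from conn(c,h), red(h,j)
round 2: derive conn(d,c) via R1 from conn(d,i), red(i,c)
round 2: derive conn(d,f) via R1 from conn(d,i), red(i,f)
round 2: derive conn(f,j) via R1 from conn(f,a), red(a,j)
round 2: derive conn(h,c) via R1 from conn(h,i), red(i,c)
round 2: derive conn(h,f) via R1 from conn(h,i), red(i,f)
round 2: derive conn(i,a) via R1 from conn(i,f), red(f,a)
round 2: derive conn(i,e) via R1 from conn(i,c), red(c,e)
round 2: derive conn(i,h) via R1 from conn(i,c), red(c,h)
round 3: derive conn(c,c) via R1 from conn(c,i), red(i,c)
round 3: derive conn(d,a) via R1 from conn(d,f), red(f,a)
round 3: derive conn(d,e) via R1 from conn(d,c), red(c,e)
round 3: derive conn(d,h) via R1 from conn(d,c), red(c,h)
round 3: derive conn(h,a) via R1 from conn(h,f), red(f,a)
round 3: derive conn(h,e) via R1 from conn(h,c), red(c,e)
round 3: derive conn(h,h) via R1 from conn(h,c), red(c,h)
round 3: derive conn(i,d) via R1 from conn(i,h), red(h,d)
round 3: derive conn(i,i) via R1 from conn(i,h), red(h,i)
round 3: derive conn(i,j) via R1 from conn(i,a), red(a,j)
round 4: derive conn(d,d) via R1 from conn(d,h), red(h,d)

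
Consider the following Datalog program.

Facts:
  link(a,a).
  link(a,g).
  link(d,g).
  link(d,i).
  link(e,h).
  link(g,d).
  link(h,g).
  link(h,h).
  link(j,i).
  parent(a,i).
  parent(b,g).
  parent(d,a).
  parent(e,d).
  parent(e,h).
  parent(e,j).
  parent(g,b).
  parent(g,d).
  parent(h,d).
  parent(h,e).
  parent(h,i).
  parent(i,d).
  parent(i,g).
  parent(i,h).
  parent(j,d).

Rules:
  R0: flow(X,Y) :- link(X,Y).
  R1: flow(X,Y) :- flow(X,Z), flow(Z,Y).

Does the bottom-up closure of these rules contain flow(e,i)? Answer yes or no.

round 1: derive flow(a,a) via R0 from link(a,a)
round 1: derive flow(a,g) via R0 from link(a,g)
round 1: derive flow(d,g) via R0 from link(d,g)
round 1: derive flow(d,i) via R0 from link(d,i)
round 1: derive flow(e,h) via R0 from link(e,h)
round 1: derive flow(g,d) via R0 from link(g,d)
round 1: derive flow(h,g) via R0 from link(h,g)
round 1: derive flow(h,h) via R0 from link(h,h)
round 1: derive flow(j,i) via R0 from link(j,i)
round 2: derive flow(a,d) via R1 from flow(a,g), flow(g,d)
round 2: derive flow(d,d) via R1 from flow(d,g), flow(g,d)
round 2: derive flow(e,g) via R1 from flow(e,h), flow(h,g)
round 2: derive flow(g,g) via R1 from flow(g,d), flow(d,g)
round 2: derive flow(g,i) via R1 from flow(g,d), flow(d,i)
round 2: derive flow(h,d) via R1 from flow(h,g), flow(g,d)
round 3: derive flow(a,i) via R1 from flow(a,d), flow(d,i)
round 3: derive flow(e,d) via R1 from flow(e,g), flow(g,d)
round 3: derive flow(e,i) via R1 from flow(e,g), flow(g,i)
round 3: derive flow(h,i) via R1 from flow(h,d), flow(d,i)

yes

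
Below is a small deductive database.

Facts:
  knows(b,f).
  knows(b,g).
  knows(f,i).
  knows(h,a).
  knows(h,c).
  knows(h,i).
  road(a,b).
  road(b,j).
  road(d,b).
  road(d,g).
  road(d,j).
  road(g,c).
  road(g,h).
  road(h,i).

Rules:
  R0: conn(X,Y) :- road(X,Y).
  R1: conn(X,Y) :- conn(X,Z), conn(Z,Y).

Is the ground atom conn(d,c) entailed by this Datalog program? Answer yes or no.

yes

round 1: derive conn(a,b) via R0 from road(a,b)
round 1: derive conn(b,j) via R0 from road(b,j)
round 1: derive conn(d,b) via R0 from road(d,b)
round 1: derive conn(d,g) via R0 from road(d,g)
round 1: derive conn(d,j) via R0 from road(d,j)
round 1: derive conn(g,c) via R0 from road(g,c)
round 1: derive conn(g,h) via R0 from road(g,h)
round 1: derive conn(h,i) via R0 from road(h,i)
round 2: derive conn(a,j) via R1 from conn(a,b), conn(b,j)
round 2: derive conn(d,c) via R1 from conn(d,g), conn(g,c)
round 2: derive conn(d,h) via R1 from conn(d,g), conn(g,h)
round 2: derive conn(g,i) via R1 from conn(g,h), conn(h,i)
round 3: derive conn(d,i) via R1 from conn(d,g), conn(g,i)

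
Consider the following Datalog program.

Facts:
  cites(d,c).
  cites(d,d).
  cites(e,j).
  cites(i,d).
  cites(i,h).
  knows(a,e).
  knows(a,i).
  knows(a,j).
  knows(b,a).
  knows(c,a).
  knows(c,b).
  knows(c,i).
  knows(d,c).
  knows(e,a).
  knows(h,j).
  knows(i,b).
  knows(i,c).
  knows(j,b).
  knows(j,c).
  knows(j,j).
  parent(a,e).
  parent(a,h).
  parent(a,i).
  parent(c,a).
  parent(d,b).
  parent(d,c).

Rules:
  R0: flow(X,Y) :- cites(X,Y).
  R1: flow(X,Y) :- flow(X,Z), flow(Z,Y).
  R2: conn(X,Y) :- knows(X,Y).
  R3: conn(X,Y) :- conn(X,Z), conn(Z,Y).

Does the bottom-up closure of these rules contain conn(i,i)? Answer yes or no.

round 1: derive conn(a,e) via R2 from knows(a,e)
round 1: derive conn(a,i) via R2 from knows(a,i)
round 1: derive conn(a,j) via R2 from knows(a,j)
round 1: derive conn(b,a) via R2 from knows(b,a)
round 1: derive conn(c,a) via R2 from knows(c,a)
round 1: derive conn(c,b) via R2 from knows(c,b)
round 1: derive conn(c,i) via R2 from knows(c,i)
round 1: derive conn(d,c) via R2 from knows(d,c)
round 1: derive conn(e,a) via R2 from knows(e,a)
round 1: derive conn(h,j) via R2 from knows(h,j)
round 1: derive conn(i,b) via R2 from knows(i,b)
round 1: derive conn(i,c) via R2 from knows(i,c)
round 1: derive conn(j,b) via R2 from knows(j,b)
round 1: derive conn(j,c) via R2 from knows(j,c)
round 1: derive conn(j,j) via R2 from knows(j,j)
round 2: derive conn(a,a) via R3 from conn(a,e), conn(e,a)
round 2: derive conn(a,b) via R3 from conn(a,i), conn(i,b)
round 2: derive conn(a,c) via R3 from conn(a,i), conn(i,c)
round 2: derive conn(b,e) via R3 from conn(b,a), conn(a,e)
round 2: derive conn(b,i) via R3 from conn(b,a), conn(a,i)
round 2: derive conn(b,j) via R3 from conn(b,a), conn(a,j)
round 2: derive conn(c,c) via R3 from conn(c,i), conn(i,c)
round 2: derive conn(c,e) via R3 from conn(c,a), conn(a,e)
round 2: derive conn(c,j) via R3 from conn(c,a), conn(a,j)
round 2: derive conn(d,a) via R3 from conn(d,c), conn(c,a)
round 2: derive conn(d,b) via R3 from conn(d,c), conn(c,b)
round 2: derive conn(d,i) via R3 from conn(d,c), conn(c,i)
round 2: derive conn(e,e) via R3 from conn(e,a), conn(a,e)
round 2: derive conn(e,i) via R3 from conn(e,a), conn(a,i)
round 2: derive conn(e,j) via R3 from conn(e,a), conn(a,j)
round 2: derive conn(h,b) via R3 from conn(h,j), conn(j,b)
round 2: derive conn(h,c) via R3 from conn(h,j), conn(j,c)
round 2: derive conn(i,a) via R3 from conn(i,b), conn(b,a)
round 2: derive conn(i,i) via R3 from conn(i,c), conn(c,i)
round 2: derive conn(j,a) via R3 from conn(j,b), conn(b,a)
round 2: derive conn(j,i) via R3 from conn(j,c), conn(c,i)
round 3: derive conn(b,b) via R3 from conn(b,a), conn(a,b)
round 3: derive conn(b,c) via R3 from conn(b,a), conn(a,c)
round 3: derive conn(d,e) via R3 from conn(d,a), conn(a,e)
round 3: derive conn(d,j) via R3 from conn(d,a), conn(a,j)
round 3: derive conn(e,b) via R3 from conn(e,a), conn(a,b)
round 3: derive conn(e,c) via R3 from conn(e,a), conn(a,c)
round 3: derive conn(h,a) via R3 from conn(h,b), conn(b,a)
round 3: derive conn(h,e) via R3 from conn(h,b), conn(b,e)
round 3: derive conn(h,i) via R3 from conn(h,b), conn(b,i)
round 3: derive conn(i,e) via R3 from conn(i,a), conn(a,e)
round 3: derive conn(i,j) via R3 from conn(i,a), conn(a,j)
round 3: derive conn(j,e) via R3 from conn(j,a), conn(a,e)

yes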